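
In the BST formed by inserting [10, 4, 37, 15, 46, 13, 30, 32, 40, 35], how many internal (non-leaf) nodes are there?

Tree built from: [10, 4, 37, 15, 46, 13, 30, 32, 40, 35]
Tree (level-order array): [10, 4, 37, None, None, 15, 46, 13, 30, 40, None, None, None, None, 32, None, None, None, 35]
Rule: An internal node has at least one child.
Per-node child counts:
  node 10: 2 child(ren)
  node 4: 0 child(ren)
  node 37: 2 child(ren)
  node 15: 2 child(ren)
  node 13: 0 child(ren)
  node 30: 1 child(ren)
  node 32: 1 child(ren)
  node 35: 0 child(ren)
  node 46: 1 child(ren)
  node 40: 0 child(ren)
Matching nodes: [10, 37, 15, 30, 32, 46]
Count of internal (non-leaf) nodes: 6


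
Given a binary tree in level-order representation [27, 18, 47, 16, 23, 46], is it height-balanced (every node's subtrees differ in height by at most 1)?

Tree (level-order array): [27, 18, 47, 16, 23, 46]
Definition: a tree is height-balanced if, at every node, |h(left) - h(right)| <= 1 (empty subtree has height -1).
Bottom-up per-node check:
  node 16: h_left=-1, h_right=-1, diff=0 [OK], height=0
  node 23: h_left=-1, h_right=-1, diff=0 [OK], height=0
  node 18: h_left=0, h_right=0, diff=0 [OK], height=1
  node 46: h_left=-1, h_right=-1, diff=0 [OK], height=0
  node 47: h_left=0, h_right=-1, diff=1 [OK], height=1
  node 27: h_left=1, h_right=1, diff=0 [OK], height=2
All nodes satisfy the balance condition.
Result: Balanced


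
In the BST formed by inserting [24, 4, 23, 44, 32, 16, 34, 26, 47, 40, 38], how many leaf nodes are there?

Tree built from: [24, 4, 23, 44, 32, 16, 34, 26, 47, 40, 38]
Tree (level-order array): [24, 4, 44, None, 23, 32, 47, 16, None, 26, 34, None, None, None, None, None, None, None, 40, 38]
Rule: A leaf has 0 children.
Per-node child counts:
  node 24: 2 child(ren)
  node 4: 1 child(ren)
  node 23: 1 child(ren)
  node 16: 0 child(ren)
  node 44: 2 child(ren)
  node 32: 2 child(ren)
  node 26: 0 child(ren)
  node 34: 1 child(ren)
  node 40: 1 child(ren)
  node 38: 0 child(ren)
  node 47: 0 child(ren)
Matching nodes: [16, 26, 38, 47]
Count of leaf nodes: 4


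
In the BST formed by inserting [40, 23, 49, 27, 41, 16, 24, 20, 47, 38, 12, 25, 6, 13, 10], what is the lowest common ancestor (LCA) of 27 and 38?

Tree insertion order: [40, 23, 49, 27, 41, 16, 24, 20, 47, 38, 12, 25, 6, 13, 10]
Tree (level-order array): [40, 23, 49, 16, 27, 41, None, 12, 20, 24, 38, None, 47, 6, 13, None, None, None, 25, None, None, None, None, None, 10]
In a BST, the LCA of p=27, q=38 is the first node v on the
root-to-leaf path with p <= v <= q (go left if both < v, right if both > v).
Walk from root:
  at 40: both 27 and 38 < 40, go left
  at 23: both 27 and 38 > 23, go right
  at 27: 27 <= 27 <= 38, this is the LCA
LCA = 27


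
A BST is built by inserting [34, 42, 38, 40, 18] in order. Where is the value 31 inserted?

Starting tree (level order): [34, 18, 42, None, None, 38, None, None, 40]
Insertion path: 34 -> 18
Result: insert 31 as right child of 18
Final tree (level order): [34, 18, 42, None, 31, 38, None, None, None, None, 40]


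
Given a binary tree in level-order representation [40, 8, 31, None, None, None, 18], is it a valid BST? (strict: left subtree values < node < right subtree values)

Level-order array: [40, 8, 31, None, None, None, 18]
Validate using subtree bounds (lo, hi): at each node, require lo < value < hi,
then recurse left with hi=value and right with lo=value.
Preorder trace (stopping at first violation):
  at node 40 with bounds (-inf, +inf): OK
  at node 8 with bounds (-inf, 40): OK
  at node 31 with bounds (40, +inf): VIOLATION
Node 31 violates its bound: not (40 < 31 < +inf).
Result: Not a valid BST


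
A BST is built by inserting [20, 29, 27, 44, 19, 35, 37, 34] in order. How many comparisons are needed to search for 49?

Search path for 49: 20 -> 29 -> 44
Found: False
Comparisons: 3


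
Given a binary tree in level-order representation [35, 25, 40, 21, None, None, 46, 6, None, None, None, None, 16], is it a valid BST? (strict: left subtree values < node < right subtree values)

Level-order array: [35, 25, 40, 21, None, None, 46, 6, None, None, None, None, 16]
Validate using subtree bounds (lo, hi): at each node, require lo < value < hi,
then recurse left with hi=value and right with lo=value.
Preorder trace (stopping at first violation):
  at node 35 with bounds (-inf, +inf): OK
  at node 25 with bounds (-inf, 35): OK
  at node 21 with bounds (-inf, 25): OK
  at node 6 with bounds (-inf, 21): OK
  at node 16 with bounds (6, 21): OK
  at node 40 with bounds (35, +inf): OK
  at node 46 with bounds (40, +inf): OK
No violation found at any node.
Result: Valid BST


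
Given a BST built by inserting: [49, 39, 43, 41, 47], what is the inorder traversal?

Tree insertion order: [49, 39, 43, 41, 47]
Tree (level-order array): [49, 39, None, None, 43, 41, 47]
Inorder traversal: [39, 41, 43, 47, 49]


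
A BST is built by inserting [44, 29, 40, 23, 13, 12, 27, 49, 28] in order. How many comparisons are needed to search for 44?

Search path for 44: 44
Found: True
Comparisons: 1


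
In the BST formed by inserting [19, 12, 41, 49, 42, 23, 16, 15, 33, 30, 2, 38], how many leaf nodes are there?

Tree built from: [19, 12, 41, 49, 42, 23, 16, 15, 33, 30, 2, 38]
Tree (level-order array): [19, 12, 41, 2, 16, 23, 49, None, None, 15, None, None, 33, 42, None, None, None, 30, 38]
Rule: A leaf has 0 children.
Per-node child counts:
  node 19: 2 child(ren)
  node 12: 2 child(ren)
  node 2: 0 child(ren)
  node 16: 1 child(ren)
  node 15: 0 child(ren)
  node 41: 2 child(ren)
  node 23: 1 child(ren)
  node 33: 2 child(ren)
  node 30: 0 child(ren)
  node 38: 0 child(ren)
  node 49: 1 child(ren)
  node 42: 0 child(ren)
Matching nodes: [2, 15, 30, 38, 42]
Count of leaf nodes: 5


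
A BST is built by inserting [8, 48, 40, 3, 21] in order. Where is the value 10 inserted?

Starting tree (level order): [8, 3, 48, None, None, 40, None, 21]
Insertion path: 8 -> 48 -> 40 -> 21
Result: insert 10 as left child of 21
Final tree (level order): [8, 3, 48, None, None, 40, None, 21, None, 10]


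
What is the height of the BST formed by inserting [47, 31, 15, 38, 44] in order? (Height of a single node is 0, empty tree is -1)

Insertion order: [47, 31, 15, 38, 44]
Tree (level-order array): [47, 31, None, 15, 38, None, None, None, 44]
Compute height bottom-up (empty subtree = -1):
  height(15) = 1 + max(-1, -1) = 0
  height(44) = 1 + max(-1, -1) = 0
  height(38) = 1 + max(-1, 0) = 1
  height(31) = 1 + max(0, 1) = 2
  height(47) = 1 + max(2, -1) = 3
Height = 3


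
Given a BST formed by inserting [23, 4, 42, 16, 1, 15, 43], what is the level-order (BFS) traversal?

Tree insertion order: [23, 4, 42, 16, 1, 15, 43]
Tree (level-order array): [23, 4, 42, 1, 16, None, 43, None, None, 15]
BFS from the root, enqueuing left then right child of each popped node:
  queue [23] -> pop 23, enqueue [4, 42], visited so far: [23]
  queue [4, 42] -> pop 4, enqueue [1, 16], visited so far: [23, 4]
  queue [42, 1, 16] -> pop 42, enqueue [43], visited so far: [23, 4, 42]
  queue [1, 16, 43] -> pop 1, enqueue [none], visited so far: [23, 4, 42, 1]
  queue [16, 43] -> pop 16, enqueue [15], visited so far: [23, 4, 42, 1, 16]
  queue [43, 15] -> pop 43, enqueue [none], visited so far: [23, 4, 42, 1, 16, 43]
  queue [15] -> pop 15, enqueue [none], visited so far: [23, 4, 42, 1, 16, 43, 15]
Result: [23, 4, 42, 1, 16, 43, 15]


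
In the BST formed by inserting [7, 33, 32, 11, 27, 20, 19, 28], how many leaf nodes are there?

Tree built from: [7, 33, 32, 11, 27, 20, 19, 28]
Tree (level-order array): [7, None, 33, 32, None, 11, None, None, 27, 20, 28, 19]
Rule: A leaf has 0 children.
Per-node child counts:
  node 7: 1 child(ren)
  node 33: 1 child(ren)
  node 32: 1 child(ren)
  node 11: 1 child(ren)
  node 27: 2 child(ren)
  node 20: 1 child(ren)
  node 19: 0 child(ren)
  node 28: 0 child(ren)
Matching nodes: [19, 28]
Count of leaf nodes: 2


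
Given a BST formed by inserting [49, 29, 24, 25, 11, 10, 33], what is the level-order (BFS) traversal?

Tree insertion order: [49, 29, 24, 25, 11, 10, 33]
Tree (level-order array): [49, 29, None, 24, 33, 11, 25, None, None, 10]
BFS from the root, enqueuing left then right child of each popped node:
  queue [49] -> pop 49, enqueue [29], visited so far: [49]
  queue [29] -> pop 29, enqueue [24, 33], visited so far: [49, 29]
  queue [24, 33] -> pop 24, enqueue [11, 25], visited so far: [49, 29, 24]
  queue [33, 11, 25] -> pop 33, enqueue [none], visited so far: [49, 29, 24, 33]
  queue [11, 25] -> pop 11, enqueue [10], visited so far: [49, 29, 24, 33, 11]
  queue [25, 10] -> pop 25, enqueue [none], visited so far: [49, 29, 24, 33, 11, 25]
  queue [10] -> pop 10, enqueue [none], visited so far: [49, 29, 24, 33, 11, 25, 10]
Result: [49, 29, 24, 33, 11, 25, 10]


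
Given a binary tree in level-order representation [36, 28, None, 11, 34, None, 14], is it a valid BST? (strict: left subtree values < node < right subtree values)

Level-order array: [36, 28, None, 11, 34, None, 14]
Validate using subtree bounds (lo, hi): at each node, require lo < value < hi,
then recurse left with hi=value and right with lo=value.
Preorder trace (stopping at first violation):
  at node 36 with bounds (-inf, +inf): OK
  at node 28 with bounds (-inf, 36): OK
  at node 11 with bounds (-inf, 28): OK
  at node 14 with bounds (11, 28): OK
  at node 34 with bounds (28, 36): OK
No violation found at any node.
Result: Valid BST


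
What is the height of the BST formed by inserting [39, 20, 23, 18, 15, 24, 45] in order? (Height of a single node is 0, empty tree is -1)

Insertion order: [39, 20, 23, 18, 15, 24, 45]
Tree (level-order array): [39, 20, 45, 18, 23, None, None, 15, None, None, 24]
Compute height bottom-up (empty subtree = -1):
  height(15) = 1 + max(-1, -1) = 0
  height(18) = 1 + max(0, -1) = 1
  height(24) = 1 + max(-1, -1) = 0
  height(23) = 1 + max(-1, 0) = 1
  height(20) = 1 + max(1, 1) = 2
  height(45) = 1 + max(-1, -1) = 0
  height(39) = 1 + max(2, 0) = 3
Height = 3


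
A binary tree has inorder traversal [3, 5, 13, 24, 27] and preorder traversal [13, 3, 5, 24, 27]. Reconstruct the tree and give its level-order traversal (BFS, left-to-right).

Inorder:  [3, 5, 13, 24, 27]
Preorder: [13, 3, 5, 24, 27]
Algorithm: preorder visits root first, so consume preorder in order;
for each root, split the current inorder slice at that value into
left-subtree inorder and right-subtree inorder, then recurse.
Recursive splits:
  root=13; inorder splits into left=[3, 5], right=[24, 27]
  root=3; inorder splits into left=[], right=[5]
  root=5; inorder splits into left=[], right=[]
  root=24; inorder splits into left=[], right=[27]
  root=27; inorder splits into left=[], right=[]
Reconstructed level-order: [13, 3, 24, 5, 27]


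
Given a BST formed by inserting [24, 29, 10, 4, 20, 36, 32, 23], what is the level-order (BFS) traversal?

Tree insertion order: [24, 29, 10, 4, 20, 36, 32, 23]
Tree (level-order array): [24, 10, 29, 4, 20, None, 36, None, None, None, 23, 32]
BFS from the root, enqueuing left then right child of each popped node:
  queue [24] -> pop 24, enqueue [10, 29], visited so far: [24]
  queue [10, 29] -> pop 10, enqueue [4, 20], visited so far: [24, 10]
  queue [29, 4, 20] -> pop 29, enqueue [36], visited so far: [24, 10, 29]
  queue [4, 20, 36] -> pop 4, enqueue [none], visited so far: [24, 10, 29, 4]
  queue [20, 36] -> pop 20, enqueue [23], visited so far: [24, 10, 29, 4, 20]
  queue [36, 23] -> pop 36, enqueue [32], visited so far: [24, 10, 29, 4, 20, 36]
  queue [23, 32] -> pop 23, enqueue [none], visited so far: [24, 10, 29, 4, 20, 36, 23]
  queue [32] -> pop 32, enqueue [none], visited so far: [24, 10, 29, 4, 20, 36, 23, 32]
Result: [24, 10, 29, 4, 20, 36, 23, 32]


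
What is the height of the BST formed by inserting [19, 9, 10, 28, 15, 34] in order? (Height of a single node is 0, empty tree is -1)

Insertion order: [19, 9, 10, 28, 15, 34]
Tree (level-order array): [19, 9, 28, None, 10, None, 34, None, 15]
Compute height bottom-up (empty subtree = -1):
  height(15) = 1 + max(-1, -1) = 0
  height(10) = 1 + max(-1, 0) = 1
  height(9) = 1 + max(-1, 1) = 2
  height(34) = 1 + max(-1, -1) = 0
  height(28) = 1 + max(-1, 0) = 1
  height(19) = 1 + max(2, 1) = 3
Height = 3


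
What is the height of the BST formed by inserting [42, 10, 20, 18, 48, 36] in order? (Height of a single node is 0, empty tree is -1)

Insertion order: [42, 10, 20, 18, 48, 36]
Tree (level-order array): [42, 10, 48, None, 20, None, None, 18, 36]
Compute height bottom-up (empty subtree = -1):
  height(18) = 1 + max(-1, -1) = 0
  height(36) = 1 + max(-1, -1) = 0
  height(20) = 1 + max(0, 0) = 1
  height(10) = 1 + max(-1, 1) = 2
  height(48) = 1 + max(-1, -1) = 0
  height(42) = 1 + max(2, 0) = 3
Height = 3


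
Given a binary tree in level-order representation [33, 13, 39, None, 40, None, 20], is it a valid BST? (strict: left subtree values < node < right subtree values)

Level-order array: [33, 13, 39, None, 40, None, 20]
Validate using subtree bounds (lo, hi): at each node, require lo < value < hi,
then recurse left with hi=value and right with lo=value.
Preorder trace (stopping at first violation):
  at node 33 with bounds (-inf, +inf): OK
  at node 13 with bounds (-inf, 33): OK
  at node 40 with bounds (13, 33): VIOLATION
Node 40 violates its bound: not (13 < 40 < 33).
Result: Not a valid BST


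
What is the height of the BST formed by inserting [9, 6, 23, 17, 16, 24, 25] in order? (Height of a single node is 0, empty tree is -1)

Insertion order: [9, 6, 23, 17, 16, 24, 25]
Tree (level-order array): [9, 6, 23, None, None, 17, 24, 16, None, None, 25]
Compute height bottom-up (empty subtree = -1):
  height(6) = 1 + max(-1, -1) = 0
  height(16) = 1 + max(-1, -1) = 0
  height(17) = 1 + max(0, -1) = 1
  height(25) = 1 + max(-1, -1) = 0
  height(24) = 1 + max(-1, 0) = 1
  height(23) = 1 + max(1, 1) = 2
  height(9) = 1 + max(0, 2) = 3
Height = 3


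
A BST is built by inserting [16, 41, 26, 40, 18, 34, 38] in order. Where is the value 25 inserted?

Starting tree (level order): [16, None, 41, 26, None, 18, 40, None, None, 34, None, None, 38]
Insertion path: 16 -> 41 -> 26 -> 18
Result: insert 25 as right child of 18
Final tree (level order): [16, None, 41, 26, None, 18, 40, None, 25, 34, None, None, None, None, 38]


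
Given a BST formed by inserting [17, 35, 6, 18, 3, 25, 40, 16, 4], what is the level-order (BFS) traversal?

Tree insertion order: [17, 35, 6, 18, 3, 25, 40, 16, 4]
Tree (level-order array): [17, 6, 35, 3, 16, 18, 40, None, 4, None, None, None, 25]
BFS from the root, enqueuing left then right child of each popped node:
  queue [17] -> pop 17, enqueue [6, 35], visited so far: [17]
  queue [6, 35] -> pop 6, enqueue [3, 16], visited so far: [17, 6]
  queue [35, 3, 16] -> pop 35, enqueue [18, 40], visited so far: [17, 6, 35]
  queue [3, 16, 18, 40] -> pop 3, enqueue [4], visited so far: [17, 6, 35, 3]
  queue [16, 18, 40, 4] -> pop 16, enqueue [none], visited so far: [17, 6, 35, 3, 16]
  queue [18, 40, 4] -> pop 18, enqueue [25], visited so far: [17, 6, 35, 3, 16, 18]
  queue [40, 4, 25] -> pop 40, enqueue [none], visited so far: [17, 6, 35, 3, 16, 18, 40]
  queue [4, 25] -> pop 4, enqueue [none], visited so far: [17, 6, 35, 3, 16, 18, 40, 4]
  queue [25] -> pop 25, enqueue [none], visited so far: [17, 6, 35, 3, 16, 18, 40, 4, 25]
Result: [17, 6, 35, 3, 16, 18, 40, 4, 25]


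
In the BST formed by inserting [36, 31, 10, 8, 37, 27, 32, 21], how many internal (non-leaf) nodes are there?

Tree built from: [36, 31, 10, 8, 37, 27, 32, 21]
Tree (level-order array): [36, 31, 37, 10, 32, None, None, 8, 27, None, None, None, None, 21]
Rule: An internal node has at least one child.
Per-node child counts:
  node 36: 2 child(ren)
  node 31: 2 child(ren)
  node 10: 2 child(ren)
  node 8: 0 child(ren)
  node 27: 1 child(ren)
  node 21: 0 child(ren)
  node 32: 0 child(ren)
  node 37: 0 child(ren)
Matching nodes: [36, 31, 10, 27]
Count of internal (non-leaf) nodes: 4


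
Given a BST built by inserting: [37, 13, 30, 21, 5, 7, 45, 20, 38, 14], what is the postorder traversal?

Tree insertion order: [37, 13, 30, 21, 5, 7, 45, 20, 38, 14]
Tree (level-order array): [37, 13, 45, 5, 30, 38, None, None, 7, 21, None, None, None, None, None, 20, None, 14]
Postorder traversal: [7, 5, 14, 20, 21, 30, 13, 38, 45, 37]


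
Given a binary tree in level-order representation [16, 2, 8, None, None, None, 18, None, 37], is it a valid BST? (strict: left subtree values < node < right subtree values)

Level-order array: [16, 2, 8, None, None, None, 18, None, 37]
Validate using subtree bounds (lo, hi): at each node, require lo < value < hi,
then recurse left with hi=value and right with lo=value.
Preorder trace (stopping at first violation):
  at node 16 with bounds (-inf, +inf): OK
  at node 2 with bounds (-inf, 16): OK
  at node 8 with bounds (16, +inf): VIOLATION
Node 8 violates its bound: not (16 < 8 < +inf).
Result: Not a valid BST


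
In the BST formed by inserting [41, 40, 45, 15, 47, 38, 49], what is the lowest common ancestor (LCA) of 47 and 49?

Tree insertion order: [41, 40, 45, 15, 47, 38, 49]
Tree (level-order array): [41, 40, 45, 15, None, None, 47, None, 38, None, 49]
In a BST, the LCA of p=47, q=49 is the first node v on the
root-to-leaf path with p <= v <= q (go left if both < v, right if both > v).
Walk from root:
  at 41: both 47 and 49 > 41, go right
  at 45: both 47 and 49 > 45, go right
  at 47: 47 <= 47 <= 49, this is the LCA
LCA = 47


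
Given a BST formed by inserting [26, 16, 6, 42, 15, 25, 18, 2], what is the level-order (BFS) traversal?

Tree insertion order: [26, 16, 6, 42, 15, 25, 18, 2]
Tree (level-order array): [26, 16, 42, 6, 25, None, None, 2, 15, 18]
BFS from the root, enqueuing left then right child of each popped node:
  queue [26] -> pop 26, enqueue [16, 42], visited so far: [26]
  queue [16, 42] -> pop 16, enqueue [6, 25], visited so far: [26, 16]
  queue [42, 6, 25] -> pop 42, enqueue [none], visited so far: [26, 16, 42]
  queue [6, 25] -> pop 6, enqueue [2, 15], visited so far: [26, 16, 42, 6]
  queue [25, 2, 15] -> pop 25, enqueue [18], visited so far: [26, 16, 42, 6, 25]
  queue [2, 15, 18] -> pop 2, enqueue [none], visited so far: [26, 16, 42, 6, 25, 2]
  queue [15, 18] -> pop 15, enqueue [none], visited so far: [26, 16, 42, 6, 25, 2, 15]
  queue [18] -> pop 18, enqueue [none], visited so far: [26, 16, 42, 6, 25, 2, 15, 18]
Result: [26, 16, 42, 6, 25, 2, 15, 18]


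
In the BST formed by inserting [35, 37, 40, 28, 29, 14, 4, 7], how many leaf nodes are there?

Tree built from: [35, 37, 40, 28, 29, 14, 4, 7]
Tree (level-order array): [35, 28, 37, 14, 29, None, 40, 4, None, None, None, None, None, None, 7]
Rule: A leaf has 0 children.
Per-node child counts:
  node 35: 2 child(ren)
  node 28: 2 child(ren)
  node 14: 1 child(ren)
  node 4: 1 child(ren)
  node 7: 0 child(ren)
  node 29: 0 child(ren)
  node 37: 1 child(ren)
  node 40: 0 child(ren)
Matching nodes: [7, 29, 40]
Count of leaf nodes: 3


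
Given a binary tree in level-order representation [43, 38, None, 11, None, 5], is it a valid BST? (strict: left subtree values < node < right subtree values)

Level-order array: [43, 38, None, 11, None, 5]
Validate using subtree bounds (lo, hi): at each node, require lo < value < hi,
then recurse left with hi=value and right with lo=value.
Preorder trace (stopping at first violation):
  at node 43 with bounds (-inf, +inf): OK
  at node 38 with bounds (-inf, 43): OK
  at node 11 with bounds (-inf, 38): OK
  at node 5 with bounds (-inf, 11): OK
No violation found at any node.
Result: Valid BST


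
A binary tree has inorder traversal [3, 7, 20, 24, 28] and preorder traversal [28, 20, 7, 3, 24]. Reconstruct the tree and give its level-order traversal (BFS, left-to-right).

Inorder:  [3, 7, 20, 24, 28]
Preorder: [28, 20, 7, 3, 24]
Algorithm: preorder visits root first, so consume preorder in order;
for each root, split the current inorder slice at that value into
left-subtree inorder and right-subtree inorder, then recurse.
Recursive splits:
  root=28; inorder splits into left=[3, 7, 20, 24], right=[]
  root=20; inorder splits into left=[3, 7], right=[24]
  root=7; inorder splits into left=[3], right=[]
  root=3; inorder splits into left=[], right=[]
  root=24; inorder splits into left=[], right=[]
Reconstructed level-order: [28, 20, 7, 24, 3]


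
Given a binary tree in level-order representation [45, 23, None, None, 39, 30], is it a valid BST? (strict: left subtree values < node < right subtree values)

Level-order array: [45, 23, None, None, 39, 30]
Validate using subtree bounds (lo, hi): at each node, require lo < value < hi,
then recurse left with hi=value and right with lo=value.
Preorder trace (stopping at first violation):
  at node 45 with bounds (-inf, +inf): OK
  at node 23 with bounds (-inf, 45): OK
  at node 39 with bounds (23, 45): OK
  at node 30 with bounds (23, 39): OK
No violation found at any node.
Result: Valid BST


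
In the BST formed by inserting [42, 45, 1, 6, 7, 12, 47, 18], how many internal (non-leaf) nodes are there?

Tree built from: [42, 45, 1, 6, 7, 12, 47, 18]
Tree (level-order array): [42, 1, 45, None, 6, None, 47, None, 7, None, None, None, 12, None, 18]
Rule: An internal node has at least one child.
Per-node child counts:
  node 42: 2 child(ren)
  node 1: 1 child(ren)
  node 6: 1 child(ren)
  node 7: 1 child(ren)
  node 12: 1 child(ren)
  node 18: 0 child(ren)
  node 45: 1 child(ren)
  node 47: 0 child(ren)
Matching nodes: [42, 1, 6, 7, 12, 45]
Count of internal (non-leaf) nodes: 6


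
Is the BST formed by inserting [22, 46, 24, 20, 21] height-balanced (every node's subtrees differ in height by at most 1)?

Tree (level-order array): [22, 20, 46, None, 21, 24]
Definition: a tree is height-balanced if, at every node, |h(left) - h(right)| <= 1 (empty subtree has height -1).
Bottom-up per-node check:
  node 21: h_left=-1, h_right=-1, diff=0 [OK], height=0
  node 20: h_left=-1, h_right=0, diff=1 [OK], height=1
  node 24: h_left=-1, h_right=-1, diff=0 [OK], height=0
  node 46: h_left=0, h_right=-1, diff=1 [OK], height=1
  node 22: h_left=1, h_right=1, diff=0 [OK], height=2
All nodes satisfy the balance condition.
Result: Balanced


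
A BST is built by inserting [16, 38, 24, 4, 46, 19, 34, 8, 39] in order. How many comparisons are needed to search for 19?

Search path for 19: 16 -> 38 -> 24 -> 19
Found: True
Comparisons: 4


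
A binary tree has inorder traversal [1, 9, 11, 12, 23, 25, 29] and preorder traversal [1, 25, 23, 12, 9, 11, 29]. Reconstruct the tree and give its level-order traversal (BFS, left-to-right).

Inorder:  [1, 9, 11, 12, 23, 25, 29]
Preorder: [1, 25, 23, 12, 9, 11, 29]
Algorithm: preorder visits root first, so consume preorder in order;
for each root, split the current inorder slice at that value into
left-subtree inorder and right-subtree inorder, then recurse.
Recursive splits:
  root=1; inorder splits into left=[], right=[9, 11, 12, 23, 25, 29]
  root=25; inorder splits into left=[9, 11, 12, 23], right=[29]
  root=23; inorder splits into left=[9, 11, 12], right=[]
  root=12; inorder splits into left=[9, 11], right=[]
  root=9; inorder splits into left=[], right=[11]
  root=11; inorder splits into left=[], right=[]
  root=29; inorder splits into left=[], right=[]
Reconstructed level-order: [1, 25, 23, 29, 12, 9, 11]


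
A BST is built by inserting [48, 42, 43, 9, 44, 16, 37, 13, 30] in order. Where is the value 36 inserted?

Starting tree (level order): [48, 42, None, 9, 43, None, 16, None, 44, 13, 37, None, None, None, None, 30]
Insertion path: 48 -> 42 -> 9 -> 16 -> 37 -> 30
Result: insert 36 as right child of 30
Final tree (level order): [48, 42, None, 9, 43, None, 16, None, 44, 13, 37, None, None, None, None, 30, None, None, 36]


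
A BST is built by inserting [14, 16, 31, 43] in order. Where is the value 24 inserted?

Starting tree (level order): [14, None, 16, None, 31, None, 43]
Insertion path: 14 -> 16 -> 31
Result: insert 24 as left child of 31
Final tree (level order): [14, None, 16, None, 31, 24, 43]


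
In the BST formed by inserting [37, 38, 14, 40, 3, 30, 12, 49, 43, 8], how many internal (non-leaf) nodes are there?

Tree built from: [37, 38, 14, 40, 3, 30, 12, 49, 43, 8]
Tree (level-order array): [37, 14, 38, 3, 30, None, 40, None, 12, None, None, None, 49, 8, None, 43]
Rule: An internal node has at least one child.
Per-node child counts:
  node 37: 2 child(ren)
  node 14: 2 child(ren)
  node 3: 1 child(ren)
  node 12: 1 child(ren)
  node 8: 0 child(ren)
  node 30: 0 child(ren)
  node 38: 1 child(ren)
  node 40: 1 child(ren)
  node 49: 1 child(ren)
  node 43: 0 child(ren)
Matching nodes: [37, 14, 3, 12, 38, 40, 49]
Count of internal (non-leaf) nodes: 7


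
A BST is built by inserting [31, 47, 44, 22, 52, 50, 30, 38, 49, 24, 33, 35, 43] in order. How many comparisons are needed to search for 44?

Search path for 44: 31 -> 47 -> 44
Found: True
Comparisons: 3


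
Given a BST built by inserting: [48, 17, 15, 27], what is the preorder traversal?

Tree insertion order: [48, 17, 15, 27]
Tree (level-order array): [48, 17, None, 15, 27]
Preorder traversal: [48, 17, 15, 27]


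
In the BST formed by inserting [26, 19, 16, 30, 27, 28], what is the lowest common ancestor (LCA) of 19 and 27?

Tree insertion order: [26, 19, 16, 30, 27, 28]
Tree (level-order array): [26, 19, 30, 16, None, 27, None, None, None, None, 28]
In a BST, the LCA of p=19, q=27 is the first node v on the
root-to-leaf path with p <= v <= q (go left if both < v, right if both > v).
Walk from root:
  at 26: 19 <= 26 <= 27, this is the LCA
LCA = 26


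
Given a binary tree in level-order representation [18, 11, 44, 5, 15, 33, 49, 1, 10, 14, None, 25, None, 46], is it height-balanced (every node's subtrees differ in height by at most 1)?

Tree (level-order array): [18, 11, 44, 5, 15, 33, 49, 1, 10, 14, None, 25, None, 46]
Definition: a tree is height-balanced if, at every node, |h(left) - h(right)| <= 1 (empty subtree has height -1).
Bottom-up per-node check:
  node 1: h_left=-1, h_right=-1, diff=0 [OK], height=0
  node 10: h_left=-1, h_right=-1, diff=0 [OK], height=0
  node 5: h_left=0, h_right=0, diff=0 [OK], height=1
  node 14: h_left=-1, h_right=-1, diff=0 [OK], height=0
  node 15: h_left=0, h_right=-1, diff=1 [OK], height=1
  node 11: h_left=1, h_right=1, diff=0 [OK], height=2
  node 25: h_left=-1, h_right=-1, diff=0 [OK], height=0
  node 33: h_left=0, h_right=-1, diff=1 [OK], height=1
  node 46: h_left=-1, h_right=-1, diff=0 [OK], height=0
  node 49: h_left=0, h_right=-1, diff=1 [OK], height=1
  node 44: h_left=1, h_right=1, diff=0 [OK], height=2
  node 18: h_left=2, h_right=2, diff=0 [OK], height=3
All nodes satisfy the balance condition.
Result: Balanced


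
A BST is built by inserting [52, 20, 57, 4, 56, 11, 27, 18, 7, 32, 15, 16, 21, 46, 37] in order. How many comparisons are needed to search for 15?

Search path for 15: 52 -> 20 -> 4 -> 11 -> 18 -> 15
Found: True
Comparisons: 6


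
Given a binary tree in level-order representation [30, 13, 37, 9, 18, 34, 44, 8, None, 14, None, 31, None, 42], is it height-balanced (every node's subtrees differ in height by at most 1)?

Tree (level-order array): [30, 13, 37, 9, 18, 34, 44, 8, None, 14, None, 31, None, 42]
Definition: a tree is height-balanced if, at every node, |h(left) - h(right)| <= 1 (empty subtree has height -1).
Bottom-up per-node check:
  node 8: h_left=-1, h_right=-1, diff=0 [OK], height=0
  node 9: h_left=0, h_right=-1, diff=1 [OK], height=1
  node 14: h_left=-1, h_right=-1, diff=0 [OK], height=0
  node 18: h_left=0, h_right=-1, diff=1 [OK], height=1
  node 13: h_left=1, h_right=1, diff=0 [OK], height=2
  node 31: h_left=-1, h_right=-1, diff=0 [OK], height=0
  node 34: h_left=0, h_right=-1, diff=1 [OK], height=1
  node 42: h_left=-1, h_right=-1, diff=0 [OK], height=0
  node 44: h_left=0, h_right=-1, diff=1 [OK], height=1
  node 37: h_left=1, h_right=1, diff=0 [OK], height=2
  node 30: h_left=2, h_right=2, diff=0 [OK], height=3
All nodes satisfy the balance condition.
Result: Balanced


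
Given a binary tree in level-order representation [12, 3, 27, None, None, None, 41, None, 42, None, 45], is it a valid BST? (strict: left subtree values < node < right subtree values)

Level-order array: [12, 3, 27, None, None, None, 41, None, 42, None, 45]
Validate using subtree bounds (lo, hi): at each node, require lo < value < hi,
then recurse left with hi=value and right with lo=value.
Preorder trace (stopping at first violation):
  at node 12 with bounds (-inf, +inf): OK
  at node 3 with bounds (-inf, 12): OK
  at node 27 with bounds (12, +inf): OK
  at node 41 with bounds (27, +inf): OK
  at node 42 with bounds (41, +inf): OK
  at node 45 with bounds (42, +inf): OK
No violation found at any node.
Result: Valid BST


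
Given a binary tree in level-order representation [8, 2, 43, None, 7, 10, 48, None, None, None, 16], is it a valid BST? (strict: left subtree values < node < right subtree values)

Level-order array: [8, 2, 43, None, 7, 10, 48, None, None, None, 16]
Validate using subtree bounds (lo, hi): at each node, require lo < value < hi,
then recurse left with hi=value and right with lo=value.
Preorder trace (stopping at first violation):
  at node 8 with bounds (-inf, +inf): OK
  at node 2 with bounds (-inf, 8): OK
  at node 7 with bounds (2, 8): OK
  at node 43 with bounds (8, +inf): OK
  at node 10 with bounds (8, 43): OK
  at node 16 with bounds (10, 43): OK
  at node 48 with bounds (43, +inf): OK
No violation found at any node.
Result: Valid BST


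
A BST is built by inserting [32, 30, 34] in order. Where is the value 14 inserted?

Starting tree (level order): [32, 30, 34]
Insertion path: 32 -> 30
Result: insert 14 as left child of 30
Final tree (level order): [32, 30, 34, 14]


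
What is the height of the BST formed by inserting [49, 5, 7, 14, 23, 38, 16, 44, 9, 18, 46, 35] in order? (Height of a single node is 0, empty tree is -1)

Insertion order: [49, 5, 7, 14, 23, 38, 16, 44, 9, 18, 46, 35]
Tree (level-order array): [49, 5, None, None, 7, None, 14, 9, 23, None, None, 16, 38, None, 18, 35, 44, None, None, None, None, None, 46]
Compute height bottom-up (empty subtree = -1):
  height(9) = 1 + max(-1, -1) = 0
  height(18) = 1 + max(-1, -1) = 0
  height(16) = 1 + max(-1, 0) = 1
  height(35) = 1 + max(-1, -1) = 0
  height(46) = 1 + max(-1, -1) = 0
  height(44) = 1 + max(-1, 0) = 1
  height(38) = 1 + max(0, 1) = 2
  height(23) = 1 + max(1, 2) = 3
  height(14) = 1 + max(0, 3) = 4
  height(7) = 1 + max(-1, 4) = 5
  height(5) = 1 + max(-1, 5) = 6
  height(49) = 1 + max(6, -1) = 7
Height = 7


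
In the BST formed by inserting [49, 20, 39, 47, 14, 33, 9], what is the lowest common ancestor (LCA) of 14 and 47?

Tree insertion order: [49, 20, 39, 47, 14, 33, 9]
Tree (level-order array): [49, 20, None, 14, 39, 9, None, 33, 47]
In a BST, the LCA of p=14, q=47 is the first node v on the
root-to-leaf path with p <= v <= q (go left if both < v, right if both > v).
Walk from root:
  at 49: both 14 and 47 < 49, go left
  at 20: 14 <= 20 <= 47, this is the LCA
LCA = 20


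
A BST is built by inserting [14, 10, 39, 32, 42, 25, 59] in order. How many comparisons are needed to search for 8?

Search path for 8: 14 -> 10
Found: False
Comparisons: 2


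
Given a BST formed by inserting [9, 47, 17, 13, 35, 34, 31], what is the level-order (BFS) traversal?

Tree insertion order: [9, 47, 17, 13, 35, 34, 31]
Tree (level-order array): [9, None, 47, 17, None, 13, 35, None, None, 34, None, 31]
BFS from the root, enqueuing left then right child of each popped node:
  queue [9] -> pop 9, enqueue [47], visited so far: [9]
  queue [47] -> pop 47, enqueue [17], visited so far: [9, 47]
  queue [17] -> pop 17, enqueue [13, 35], visited so far: [9, 47, 17]
  queue [13, 35] -> pop 13, enqueue [none], visited so far: [9, 47, 17, 13]
  queue [35] -> pop 35, enqueue [34], visited so far: [9, 47, 17, 13, 35]
  queue [34] -> pop 34, enqueue [31], visited so far: [9, 47, 17, 13, 35, 34]
  queue [31] -> pop 31, enqueue [none], visited so far: [9, 47, 17, 13, 35, 34, 31]
Result: [9, 47, 17, 13, 35, 34, 31]


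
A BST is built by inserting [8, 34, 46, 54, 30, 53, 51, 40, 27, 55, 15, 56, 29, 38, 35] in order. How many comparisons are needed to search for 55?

Search path for 55: 8 -> 34 -> 46 -> 54 -> 55
Found: True
Comparisons: 5


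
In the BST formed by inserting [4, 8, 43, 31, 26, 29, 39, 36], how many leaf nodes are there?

Tree built from: [4, 8, 43, 31, 26, 29, 39, 36]
Tree (level-order array): [4, None, 8, None, 43, 31, None, 26, 39, None, 29, 36]
Rule: A leaf has 0 children.
Per-node child counts:
  node 4: 1 child(ren)
  node 8: 1 child(ren)
  node 43: 1 child(ren)
  node 31: 2 child(ren)
  node 26: 1 child(ren)
  node 29: 0 child(ren)
  node 39: 1 child(ren)
  node 36: 0 child(ren)
Matching nodes: [29, 36]
Count of leaf nodes: 2


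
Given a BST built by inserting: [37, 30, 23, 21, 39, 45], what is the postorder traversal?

Tree insertion order: [37, 30, 23, 21, 39, 45]
Tree (level-order array): [37, 30, 39, 23, None, None, 45, 21]
Postorder traversal: [21, 23, 30, 45, 39, 37]


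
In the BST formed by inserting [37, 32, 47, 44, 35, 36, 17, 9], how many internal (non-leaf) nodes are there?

Tree built from: [37, 32, 47, 44, 35, 36, 17, 9]
Tree (level-order array): [37, 32, 47, 17, 35, 44, None, 9, None, None, 36]
Rule: An internal node has at least one child.
Per-node child counts:
  node 37: 2 child(ren)
  node 32: 2 child(ren)
  node 17: 1 child(ren)
  node 9: 0 child(ren)
  node 35: 1 child(ren)
  node 36: 0 child(ren)
  node 47: 1 child(ren)
  node 44: 0 child(ren)
Matching nodes: [37, 32, 17, 35, 47]
Count of internal (non-leaf) nodes: 5


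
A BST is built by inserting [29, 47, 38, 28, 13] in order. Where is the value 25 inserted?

Starting tree (level order): [29, 28, 47, 13, None, 38]
Insertion path: 29 -> 28 -> 13
Result: insert 25 as right child of 13
Final tree (level order): [29, 28, 47, 13, None, 38, None, None, 25]


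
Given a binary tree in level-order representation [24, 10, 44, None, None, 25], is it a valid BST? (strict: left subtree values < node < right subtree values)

Level-order array: [24, 10, 44, None, None, 25]
Validate using subtree bounds (lo, hi): at each node, require lo < value < hi,
then recurse left with hi=value and right with lo=value.
Preorder trace (stopping at first violation):
  at node 24 with bounds (-inf, +inf): OK
  at node 10 with bounds (-inf, 24): OK
  at node 44 with bounds (24, +inf): OK
  at node 25 with bounds (24, 44): OK
No violation found at any node.
Result: Valid BST


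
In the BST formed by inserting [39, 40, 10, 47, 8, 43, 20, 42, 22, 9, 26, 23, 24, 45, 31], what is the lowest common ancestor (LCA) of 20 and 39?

Tree insertion order: [39, 40, 10, 47, 8, 43, 20, 42, 22, 9, 26, 23, 24, 45, 31]
Tree (level-order array): [39, 10, 40, 8, 20, None, 47, None, 9, None, 22, 43, None, None, None, None, 26, 42, 45, 23, 31, None, None, None, None, None, 24]
In a BST, the LCA of p=20, q=39 is the first node v on the
root-to-leaf path with p <= v <= q (go left if both < v, right if both > v).
Walk from root:
  at 39: 20 <= 39 <= 39, this is the LCA
LCA = 39


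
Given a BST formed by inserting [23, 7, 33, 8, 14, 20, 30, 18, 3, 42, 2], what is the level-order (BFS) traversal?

Tree insertion order: [23, 7, 33, 8, 14, 20, 30, 18, 3, 42, 2]
Tree (level-order array): [23, 7, 33, 3, 8, 30, 42, 2, None, None, 14, None, None, None, None, None, None, None, 20, 18]
BFS from the root, enqueuing left then right child of each popped node:
  queue [23] -> pop 23, enqueue [7, 33], visited so far: [23]
  queue [7, 33] -> pop 7, enqueue [3, 8], visited so far: [23, 7]
  queue [33, 3, 8] -> pop 33, enqueue [30, 42], visited so far: [23, 7, 33]
  queue [3, 8, 30, 42] -> pop 3, enqueue [2], visited so far: [23, 7, 33, 3]
  queue [8, 30, 42, 2] -> pop 8, enqueue [14], visited so far: [23, 7, 33, 3, 8]
  queue [30, 42, 2, 14] -> pop 30, enqueue [none], visited so far: [23, 7, 33, 3, 8, 30]
  queue [42, 2, 14] -> pop 42, enqueue [none], visited so far: [23, 7, 33, 3, 8, 30, 42]
  queue [2, 14] -> pop 2, enqueue [none], visited so far: [23, 7, 33, 3, 8, 30, 42, 2]
  queue [14] -> pop 14, enqueue [20], visited so far: [23, 7, 33, 3, 8, 30, 42, 2, 14]
  queue [20] -> pop 20, enqueue [18], visited so far: [23, 7, 33, 3, 8, 30, 42, 2, 14, 20]
  queue [18] -> pop 18, enqueue [none], visited so far: [23, 7, 33, 3, 8, 30, 42, 2, 14, 20, 18]
Result: [23, 7, 33, 3, 8, 30, 42, 2, 14, 20, 18]


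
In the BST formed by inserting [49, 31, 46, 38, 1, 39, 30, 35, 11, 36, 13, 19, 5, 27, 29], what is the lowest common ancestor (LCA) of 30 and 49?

Tree insertion order: [49, 31, 46, 38, 1, 39, 30, 35, 11, 36, 13, 19, 5, 27, 29]
Tree (level-order array): [49, 31, None, 1, 46, None, 30, 38, None, 11, None, 35, 39, 5, 13, None, 36, None, None, None, None, None, 19, None, None, None, 27, None, 29]
In a BST, the LCA of p=30, q=49 is the first node v on the
root-to-leaf path with p <= v <= q (go left if both < v, right if both > v).
Walk from root:
  at 49: 30 <= 49 <= 49, this is the LCA
LCA = 49


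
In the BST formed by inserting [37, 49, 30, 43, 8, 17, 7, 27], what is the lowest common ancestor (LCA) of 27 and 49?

Tree insertion order: [37, 49, 30, 43, 8, 17, 7, 27]
Tree (level-order array): [37, 30, 49, 8, None, 43, None, 7, 17, None, None, None, None, None, 27]
In a BST, the LCA of p=27, q=49 is the first node v on the
root-to-leaf path with p <= v <= q (go left if both < v, right if both > v).
Walk from root:
  at 37: 27 <= 37 <= 49, this is the LCA
LCA = 37


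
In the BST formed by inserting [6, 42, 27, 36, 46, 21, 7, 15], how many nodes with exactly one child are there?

Tree built from: [6, 42, 27, 36, 46, 21, 7, 15]
Tree (level-order array): [6, None, 42, 27, 46, 21, 36, None, None, 7, None, None, None, None, 15]
Rule: These are nodes with exactly 1 non-null child.
Per-node child counts:
  node 6: 1 child(ren)
  node 42: 2 child(ren)
  node 27: 2 child(ren)
  node 21: 1 child(ren)
  node 7: 1 child(ren)
  node 15: 0 child(ren)
  node 36: 0 child(ren)
  node 46: 0 child(ren)
Matching nodes: [6, 21, 7]
Count of nodes with exactly one child: 3


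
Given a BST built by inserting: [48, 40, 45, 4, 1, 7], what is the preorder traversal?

Tree insertion order: [48, 40, 45, 4, 1, 7]
Tree (level-order array): [48, 40, None, 4, 45, 1, 7]
Preorder traversal: [48, 40, 4, 1, 7, 45]


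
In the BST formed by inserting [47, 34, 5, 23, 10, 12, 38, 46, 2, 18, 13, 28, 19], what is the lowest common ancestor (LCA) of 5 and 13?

Tree insertion order: [47, 34, 5, 23, 10, 12, 38, 46, 2, 18, 13, 28, 19]
Tree (level-order array): [47, 34, None, 5, 38, 2, 23, None, 46, None, None, 10, 28, None, None, None, 12, None, None, None, 18, 13, 19]
In a BST, the LCA of p=5, q=13 is the first node v on the
root-to-leaf path with p <= v <= q (go left if both < v, right if both > v).
Walk from root:
  at 47: both 5 and 13 < 47, go left
  at 34: both 5 and 13 < 34, go left
  at 5: 5 <= 5 <= 13, this is the LCA
LCA = 5


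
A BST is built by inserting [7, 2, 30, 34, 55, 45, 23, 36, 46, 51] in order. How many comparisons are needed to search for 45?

Search path for 45: 7 -> 30 -> 34 -> 55 -> 45
Found: True
Comparisons: 5


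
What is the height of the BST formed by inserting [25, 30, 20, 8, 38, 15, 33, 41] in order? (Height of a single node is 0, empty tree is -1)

Insertion order: [25, 30, 20, 8, 38, 15, 33, 41]
Tree (level-order array): [25, 20, 30, 8, None, None, 38, None, 15, 33, 41]
Compute height bottom-up (empty subtree = -1):
  height(15) = 1 + max(-1, -1) = 0
  height(8) = 1 + max(-1, 0) = 1
  height(20) = 1 + max(1, -1) = 2
  height(33) = 1 + max(-1, -1) = 0
  height(41) = 1 + max(-1, -1) = 0
  height(38) = 1 + max(0, 0) = 1
  height(30) = 1 + max(-1, 1) = 2
  height(25) = 1 + max(2, 2) = 3
Height = 3


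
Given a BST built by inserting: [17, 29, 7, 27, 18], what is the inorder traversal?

Tree insertion order: [17, 29, 7, 27, 18]
Tree (level-order array): [17, 7, 29, None, None, 27, None, 18]
Inorder traversal: [7, 17, 18, 27, 29]
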